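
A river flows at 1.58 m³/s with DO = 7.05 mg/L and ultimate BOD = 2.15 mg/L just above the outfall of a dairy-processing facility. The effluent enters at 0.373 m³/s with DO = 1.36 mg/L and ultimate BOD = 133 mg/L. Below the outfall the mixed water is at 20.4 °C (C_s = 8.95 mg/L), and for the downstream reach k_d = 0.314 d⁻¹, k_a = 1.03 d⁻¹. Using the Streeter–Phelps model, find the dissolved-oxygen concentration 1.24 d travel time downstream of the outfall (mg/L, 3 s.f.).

DO ≈ 3.37 mg/L

Mixed DO = (1.58×7.05 + 0.373×1.36)/(1.58+0.373) = 11.65/1.953 = 5.963 mg/L.
Mixed L₀ = (1.58×2.15 + 0.373×133)/(1.953) = 53.01/1.953 = 27.14 mg/L.
Initial deficit D₀ = C_s − DO₀ = 8.95 − 5.963 = 2.987 mg/L.
D(1.24) = [0.314×27.14/(1.03−0.314)](e^(−0.314×1.24) − e^(−1.03×1.24)) + 2.987 e^(−1.03×1.24)
= 11.90 × (0.6775 − 0.2788) + 2.987 × 0.2788 = 5.578 mg/L.
DO = 8.95 − 5.578 = 3.372 mg/L.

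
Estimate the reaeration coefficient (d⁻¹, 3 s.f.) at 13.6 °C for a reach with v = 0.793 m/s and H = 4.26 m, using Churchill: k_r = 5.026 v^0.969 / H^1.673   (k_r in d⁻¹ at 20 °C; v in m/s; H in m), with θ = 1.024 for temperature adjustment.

k_r ≈ 0.305 d⁻¹

k_r(20) = 5.026 × 0.793^0.969 / 4.26^1.673 = 5.026 × 0.7987 / 11.30 = 0.3553 d⁻¹.
k_r(13.6) = 0.3553 × 1.024^(13.6−20) = 0.3553 × 0.8592 = 0.3053 d⁻¹.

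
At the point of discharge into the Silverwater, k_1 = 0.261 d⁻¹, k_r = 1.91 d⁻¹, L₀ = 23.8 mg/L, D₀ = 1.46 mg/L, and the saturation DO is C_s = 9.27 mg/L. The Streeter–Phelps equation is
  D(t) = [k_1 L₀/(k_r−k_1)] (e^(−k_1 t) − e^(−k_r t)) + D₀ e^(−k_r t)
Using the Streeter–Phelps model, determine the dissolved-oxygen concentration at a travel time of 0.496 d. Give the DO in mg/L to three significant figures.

k_1 L₀/(k_r−k_1) = 0.261×23.8/(1.91−0.261) = 6.212/1.649 = 3.767 mg/L.
e^(−k_1 t) = e^(−0.261×0.4960) = 0.8786; e^(−k_r t) = e^(−1.91×0.4960) = 0.3878.
D = 3.767 × (0.8786 − 0.3878) + 1.46 × 0.3878 = 1.849 + 0.5661 = 2.415 mg/L.
DO = C_s − D = 9.27 − 2.415 = 6.855 mg/L.

DO ≈ 6.85 mg/L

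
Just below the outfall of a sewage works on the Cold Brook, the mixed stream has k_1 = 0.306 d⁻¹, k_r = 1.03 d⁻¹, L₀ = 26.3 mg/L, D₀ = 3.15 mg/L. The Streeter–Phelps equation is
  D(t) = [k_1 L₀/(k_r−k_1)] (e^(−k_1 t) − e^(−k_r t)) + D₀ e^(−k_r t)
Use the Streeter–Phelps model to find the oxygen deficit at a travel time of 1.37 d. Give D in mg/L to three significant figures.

k_1 L₀/(k_r−k_1) = 0.306×26.3/(1.03−0.306) = 8.048/0.7240 = 11.12 mg/L.
e^(−k_1 t) = e^(−0.306×1.370) = 0.6576; e^(−k_r t) = e^(−1.03×1.370) = 0.2439.
D = 11.12 × (0.6576 − 0.2439) + 3.15 × 0.2439 = 4.598 + 0.7682 = 5.367 mg/L.

D ≈ 5.37 mg/L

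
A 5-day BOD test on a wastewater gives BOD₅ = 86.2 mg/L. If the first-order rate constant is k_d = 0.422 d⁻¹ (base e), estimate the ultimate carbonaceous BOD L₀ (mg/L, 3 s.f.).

L₀ ≈ 98.1 mg/L

BOD₅ = L₀(1 − e^(−5k_d)) ⇒ L₀ = BOD₅ / (1 − e^(−5×0.422))
= 86.2 / (1 − 0.1212) = 86.2 / 0.8788 = 98.09 mg/L.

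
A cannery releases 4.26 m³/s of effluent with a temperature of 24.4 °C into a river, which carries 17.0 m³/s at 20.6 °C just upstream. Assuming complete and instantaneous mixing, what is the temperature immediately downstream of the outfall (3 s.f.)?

Flow-weighted mixing: C = (Q_r C_r + Q_w C_w)/(Q_r + Q_w)
= (17.0×20.6 + 4.26×24.4)/(17.0 + 4.26) = 454.1/21.26 = 21.36 °C.

21.4 °C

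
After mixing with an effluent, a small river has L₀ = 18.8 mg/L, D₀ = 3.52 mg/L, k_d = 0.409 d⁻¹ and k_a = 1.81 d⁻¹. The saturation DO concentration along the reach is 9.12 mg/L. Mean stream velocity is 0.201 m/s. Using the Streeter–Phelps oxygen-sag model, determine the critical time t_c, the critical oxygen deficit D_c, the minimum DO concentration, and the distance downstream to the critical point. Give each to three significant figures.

With k_a/k_d = 4.425 and 1 − D₀(k_a−k_d)/(k_d L₀) = 0.3586,
t_c = ln(4.425 × 0.3586) / (1.81 − 0.409) = ln(1.587) / 1.401 = 0.4619/1.401 = 0.3297 d.
D_c = (k_d/k_a) L₀ e^(−k_d t_c) = (0.409/1.81) × 18.8 × e^(−0.409×0.3297) = 0.2260 × 18.8 × 0.8738 = 3.712 mg/L.
Minimum DO = C_s − D_c = 9.12 − 3.712 = 5.408 mg/L.
x_c = v t_c = 0.201 m/s × 0.3297 d × 86400 s/d = 5726 m ≈ 5.73 km.

t_c ≈ 0.330 d; D_c ≈ 3.71 mg/L; min DO ≈ 5.41 mg/L; x_c ≈ 5.73 km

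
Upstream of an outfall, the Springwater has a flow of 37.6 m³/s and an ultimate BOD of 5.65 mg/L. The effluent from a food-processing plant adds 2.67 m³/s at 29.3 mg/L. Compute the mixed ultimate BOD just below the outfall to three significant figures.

Flow-weighted mixing: C = (Q_r C_r + Q_w C_w)/(Q_r + Q_w)
= (37.6×5.65 + 2.67×29.3)/(37.6 + 2.67) = 290.7/40.27 = 7.218 mg/L.

7.22 mg/L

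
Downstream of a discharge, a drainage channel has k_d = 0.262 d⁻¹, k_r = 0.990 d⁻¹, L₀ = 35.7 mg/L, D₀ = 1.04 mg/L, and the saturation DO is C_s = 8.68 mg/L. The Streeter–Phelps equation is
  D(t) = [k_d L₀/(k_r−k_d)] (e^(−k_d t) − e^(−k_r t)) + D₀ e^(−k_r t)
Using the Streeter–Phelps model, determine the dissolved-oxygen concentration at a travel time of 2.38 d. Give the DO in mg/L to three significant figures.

k_d L₀/(k_r−k_d) = 0.262×35.7/(0.990−0.262) = 9.353/0.7280 = 12.85 mg/L.
e^(−k_d t) = e^(−0.262×2.380) = 0.5360; e^(−k_r t) = e^(−0.990×2.380) = 0.09478.
D = 12.85 × (0.5360 − 0.09478) + 1.04 × 0.09478 = 5.669 + 0.09857 = 5.768 mg/L.
DO = C_s − D = 8.68 − 5.768 = 2.912 mg/L.

DO ≈ 2.91 mg/L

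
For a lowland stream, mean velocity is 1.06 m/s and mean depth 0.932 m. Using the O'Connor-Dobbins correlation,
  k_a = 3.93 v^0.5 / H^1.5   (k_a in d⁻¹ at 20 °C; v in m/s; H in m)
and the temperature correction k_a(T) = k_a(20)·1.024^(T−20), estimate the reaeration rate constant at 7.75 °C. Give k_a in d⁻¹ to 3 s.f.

k_a(20) = 3.93 × 1.06^0.5 / 0.932^1.5 = 3.93 × 1.030 / 0.8998 = 4.497 d⁻¹.
k_a(7.75) = 4.497 × 1.024^(7.75−20) = 4.497 × 0.7479 = 3.363 d⁻¹.

k_a ≈ 3.36 d⁻¹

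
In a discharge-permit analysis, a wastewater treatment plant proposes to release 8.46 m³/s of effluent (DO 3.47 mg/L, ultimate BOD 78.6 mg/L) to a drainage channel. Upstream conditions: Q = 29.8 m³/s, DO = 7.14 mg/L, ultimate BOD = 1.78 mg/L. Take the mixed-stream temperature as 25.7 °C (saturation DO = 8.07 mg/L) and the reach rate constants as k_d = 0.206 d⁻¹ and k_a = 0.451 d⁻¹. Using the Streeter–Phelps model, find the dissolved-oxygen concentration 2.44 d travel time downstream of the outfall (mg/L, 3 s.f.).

Mixed DO = (29.8×7.14 + 8.46×3.47)/(29.8+8.46) = 242.1/38.26 = 6.328 mg/L.
Mixed L₀ = (29.8×1.78 + 8.46×78.6)/(38.26) = 718.0/38.26 = 18.77 mg/L.
Initial deficit D₀ = C_s − DO₀ = 8.07 − 6.328 = 1.742 mg/L.
D(2.44) = [0.206×18.77/(0.451−0.206)](e^(−0.206×2.44) − e^(−0.451×2.44)) + 1.742 e^(−0.451×2.44)
= 15.78 × (0.6049 − 0.3327) + 1.742 × 0.3327 = 4.875 mg/L.
DO = 8.07 − 4.875 = 3.195 mg/L.

DO ≈ 3.20 mg/L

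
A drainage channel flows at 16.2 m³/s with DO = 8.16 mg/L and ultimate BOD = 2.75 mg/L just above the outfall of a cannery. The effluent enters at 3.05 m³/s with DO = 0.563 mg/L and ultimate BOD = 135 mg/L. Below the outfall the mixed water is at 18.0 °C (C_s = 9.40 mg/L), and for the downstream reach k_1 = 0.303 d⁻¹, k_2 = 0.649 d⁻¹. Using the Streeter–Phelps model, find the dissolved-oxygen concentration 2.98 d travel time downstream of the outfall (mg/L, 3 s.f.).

Mixed DO = (16.2×8.16 + 3.05×0.563)/(16.2+3.05) = 133.9/19.25 = 6.956 mg/L.
Mixed L₀ = (16.2×2.75 + 3.05×135)/(19.25) = 456.3/19.25 = 23.70 mg/L.
Initial deficit D₀ = C_s − DO₀ = 9.40 − 6.956 = 2.444 mg/L.
D(2.98) = [0.303×23.70/(0.649−0.303)](e^(−0.303×2.98) − e^(−0.649×2.98)) + 2.444 e^(−0.649×2.98)
= 20.76 × (0.4054 − 0.1446) + 2.444 × 0.1446 = 5.767 mg/L.
DO = 9.40 − 5.767 = 3.633 mg/L.

DO ≈ 3.63 mg/L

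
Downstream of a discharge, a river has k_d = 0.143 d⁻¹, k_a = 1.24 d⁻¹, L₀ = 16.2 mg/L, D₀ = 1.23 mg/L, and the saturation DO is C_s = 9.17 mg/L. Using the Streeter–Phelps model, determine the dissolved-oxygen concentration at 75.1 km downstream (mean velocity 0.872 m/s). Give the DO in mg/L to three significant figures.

DO ≈ 7.59 mg/L

Travel time t = x/v = 75.1 km / (0.872 m/s) = 75100 m / 0.872 m/s = 86120 s = 0.9968 d.
k_d L₀/(k_a−k_d) = 0.143×16.2/(1.24−0.143) = 2.317/1.097 = 2.112 mg/L.
e^(−k_d t) = e^(−0.143×0.9968) = 0.8672; e^(−k_a t) = e^(−1.24×0.9968) = 0.2905.
D = 2.112 × (0.8672 − 0.2905) + 1.23 × 0.2905 = 1.218 + 0.3574 = 1.575 mg/L.
DO = C_s − D = 9.17 − 1.575 = 7.595 mg/L.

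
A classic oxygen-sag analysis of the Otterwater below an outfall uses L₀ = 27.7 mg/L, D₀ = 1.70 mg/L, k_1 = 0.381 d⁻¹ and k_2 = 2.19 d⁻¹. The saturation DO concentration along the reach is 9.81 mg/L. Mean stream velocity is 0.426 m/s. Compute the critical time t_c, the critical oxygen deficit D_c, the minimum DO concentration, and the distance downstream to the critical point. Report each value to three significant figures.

t_c ≈ 0.776 d; D_c ≈ 3.59 mg/L; min DO ≈ 6.22 mg/L; x_c ≈ 28.6 km

With k_2/k_1 = 5.748 and 1 − D₀(k_2−k_1)/(k_1 L₀) = 0.7086,
t_c = ln(5.748 × 0.7086) / (2.19 − 0.381) = ln(4.073) / 1.809 = 1.404/1.809 = 0.7763 d.
L(t_c) = L₀ e^(−k_1 t_c) = 27.7 × 0.7439 = 20.61 mg/L, and at the critical point k_2 D_c = k_1 L, so D_c = (0.381/2.19) × 20.61 = 3.585 mg/L.
Minimum DO = C_s − D_c = 9.81 − 3.585 = 6.225 mg/L.
x_c = v t_c = 0.426 m/s × 0.7763 d × 86400 s/d = 28570 m ≈ 28.6 km.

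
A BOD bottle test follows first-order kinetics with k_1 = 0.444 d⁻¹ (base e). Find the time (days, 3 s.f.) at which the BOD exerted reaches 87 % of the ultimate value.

t ≈ 4.60 d

y/L₀ = 1 − e^(−k_1 t) = 0.87 ⇒ e^(−k_1 t) = 0.130
t = −ln(0.130) / 0.444 = 2.040 / 0.444 = 4.595 d.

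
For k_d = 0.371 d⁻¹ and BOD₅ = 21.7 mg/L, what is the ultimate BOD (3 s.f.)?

L₀ ≈ 25.7 mg/L

BOD₅ = L₀(1 − e^(−5k_d)) ⇒ L₀ = BOD₅ / (1 − e^(−5×0.371))
= 21.7 / (1 − 0.1565) = 21.7 / 0.8435 = 25.72 mg/L.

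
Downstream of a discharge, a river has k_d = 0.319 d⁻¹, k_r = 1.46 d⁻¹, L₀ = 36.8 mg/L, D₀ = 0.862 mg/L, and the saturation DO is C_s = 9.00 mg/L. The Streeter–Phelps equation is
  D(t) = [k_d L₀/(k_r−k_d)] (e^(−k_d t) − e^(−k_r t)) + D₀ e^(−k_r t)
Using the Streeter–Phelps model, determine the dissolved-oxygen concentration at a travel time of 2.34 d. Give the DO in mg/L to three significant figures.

k_d L₀/(k_r−k_d) = 0.319×36.8/(1.46−0.319) = 11.74/1.141 = 10.29 mg/L.
e^(−k_d t) = e^(−0.319×2.340) = 0.4740; e^(−k_r t) = e^(−1.46×2.340) = 0.03283.
D = 10.29 × (0.4740 − 0.03283) + 0.862 × 0.03283 = 4.539 + 0.02830 = 4.568 mg/L.
DO = C_s − D = 9.00 − 4.568 = 4.432 mg/L.

DO ≈ 4.43 mg/L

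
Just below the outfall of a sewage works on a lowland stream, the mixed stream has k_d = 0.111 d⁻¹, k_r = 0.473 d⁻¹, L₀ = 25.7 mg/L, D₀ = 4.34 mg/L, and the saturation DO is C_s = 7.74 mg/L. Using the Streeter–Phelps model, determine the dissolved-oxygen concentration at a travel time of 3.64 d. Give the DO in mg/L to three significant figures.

k_d L₀/(k_r−k_d) = 0.111×25.7/(0.473−0.111) = 2.853/0.3620 = 7.880 mg/L.
e^(−k_d t) = e^(−0.111×3.640) = 0.6676; e^(−k_r t) = e^(−0.473×3.640) = 0.1788.
D = 7.880 × (0.6676 − 0.1788) + 4.34 × 0.1788 = 3.852 + 0.7758 = 4.628 mg/L.
DO = C_s − D = 7.74 − 4.628 = 3.112 mg/L.

DO ≈ 3.11 mg/L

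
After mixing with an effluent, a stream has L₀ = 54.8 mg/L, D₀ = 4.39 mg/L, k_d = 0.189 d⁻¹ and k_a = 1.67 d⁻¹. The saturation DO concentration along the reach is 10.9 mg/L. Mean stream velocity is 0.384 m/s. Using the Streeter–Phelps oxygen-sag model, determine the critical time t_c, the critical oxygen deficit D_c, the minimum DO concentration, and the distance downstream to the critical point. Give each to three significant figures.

t_c ≈ 0.804 d; D_c ≈ 5.33 mg/L; min DO ≈ 5.57 mg/L; x_c ≈ 26.7 km

At the critical point dD/dt = 0, so k_d L₀ e^(−k_d t) = k_a D. Substituting D(t) from the Streeter–Phelps equation and solving for t gives
t_c = ln[(k_a/k_d)(1 − D₀(k_a−k_d)/(k_d L₀))] / (k_a−k_d).
Here k_a−k_d = 1.481 d⁻¹ and 1 − D₀(k_a−k_d)/(k_d L₀) = 1 − 4.39×1.481/(0.189×54.8) = 0.3723, so
t_c = ln(8.836 × 0.3723) / 1.481 = 1.191 / 1.481 = 0.8040 d.
D_c = (k_d/k_a) L₀ e^(−k_d t_c) = (0.189/1.67) × 54.8 × e^(−0.189×0.8040) = 0.1132 × 54.8 × 0.8590 = 5.328 mg/L.
Minimum DO = C_s − D_c = 10.9 − 5.328 = 5.572 mg/L.
x_c = v t_c = 0.384 m/s × 0.8040 d × 86400 s/d = 26670 m ≈ 26.7 km.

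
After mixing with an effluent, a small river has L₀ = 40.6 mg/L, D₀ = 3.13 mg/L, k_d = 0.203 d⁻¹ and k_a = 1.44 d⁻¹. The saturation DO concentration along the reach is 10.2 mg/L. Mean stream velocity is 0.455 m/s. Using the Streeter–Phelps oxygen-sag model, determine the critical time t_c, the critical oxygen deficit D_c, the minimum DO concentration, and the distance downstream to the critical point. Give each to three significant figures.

t_c = [1/(k_a−k_d)] ln[(k_a/k_d)(1 − D₀(k_a−k_d)/(k_d L₀))]
= [1/(1.44−0.203)] ln[(1.44/0.203)(1 − 3.13×1.237/(0.203×40.6))]
= (1/1.237) ln[7.094 × 0.5302] = 0.8084 × ln(3.761) = 0.8084 × 1.325 = 1.071 d.
L(t_c) = L₀ e^(−k_d t_c) = 40.6 × 0.8046 = 32.67 mg/L, and at the critical point k_a D_c = k_d L, so D_c = (0.203/1.44) × 32.67 = 4.605 mg/L.
Minimum DO = C_s − D_c = 10.2 − 4.605 = 5.595 mg/L.
x_c = v t_c = 0.455 m/s × 1.071 d × 86400 s/d = 42100 m ≈ 42.1 km.

t_c ≈ 1.07 d; D_c ≈ 4.61 mg/L; min DO ≈ 5.59 mg/L; x_c ≈ 42.1 km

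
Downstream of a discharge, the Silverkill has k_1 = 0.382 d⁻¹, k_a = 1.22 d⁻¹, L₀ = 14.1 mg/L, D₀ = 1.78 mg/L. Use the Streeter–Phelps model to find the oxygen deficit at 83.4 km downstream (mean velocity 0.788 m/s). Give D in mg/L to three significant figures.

D ≈ 2.98 mg/L

Travel time t = x/v = 83.4 km / (0.788 m/s) = 83400 m / 0.788 m/s = 105800 s = 1.225 d.
k_1 L₀/(k_a−k_1) = 0.382×14.1/(1.22−0.382) = 5.386/0.8380 = 6.427 mg/L.
e^(−k_1 t) = e^(−0.382×1.225) = 0.6263; e^(−k_a t) = e^(−1.22×1.225) = 0.2244.
D = 6.427 × (0.6263 − 0.2244) + 1.78 × 0.2244 = 2.583 + 0.3994 = 2.983 mg/L.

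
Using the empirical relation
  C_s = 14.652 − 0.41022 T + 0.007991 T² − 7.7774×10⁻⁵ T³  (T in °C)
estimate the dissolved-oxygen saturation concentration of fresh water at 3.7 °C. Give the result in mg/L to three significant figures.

C_s = 14.652 − 0.41022×3.7 + 0.007991×3.7² − 7.7774×10⁻⁵×3.7³ = 13.24 mg/L.

C_s ≈ 13.2 mg/L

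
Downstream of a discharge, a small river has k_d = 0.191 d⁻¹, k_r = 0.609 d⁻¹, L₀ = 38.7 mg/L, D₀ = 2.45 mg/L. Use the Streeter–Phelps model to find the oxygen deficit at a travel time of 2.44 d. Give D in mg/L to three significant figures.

k_d L₀/(k_r−k_d) = 0.191×38.7/(0.609−0.191) = 7.392/0.4180 = 17.68 mg/L.
e^(−k_d t) = e^(−0.191×2.440) = 0.6275; e^(−k_r t) = e^(−0.609×2.440) = 0.2263.
D = 17.68 × (0.6275 − 0.2263) + 2.45 × 0.2263 = 7.095 + 0.5544 = 7.649 mg/L.

D ≈ 7.65 mg/L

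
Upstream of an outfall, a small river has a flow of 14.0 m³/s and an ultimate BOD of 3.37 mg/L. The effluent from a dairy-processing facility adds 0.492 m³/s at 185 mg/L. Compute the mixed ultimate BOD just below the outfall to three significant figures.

Flow-weighted mixing: C = (Q_r C_r + Q_w C_w)/(Q_r + Q_w)
= (14.0×3.37 + 0.492×185)/(14.0 + 0.492) = 138.2/14.49 = 9.536 mg/L.

9.54 mg/L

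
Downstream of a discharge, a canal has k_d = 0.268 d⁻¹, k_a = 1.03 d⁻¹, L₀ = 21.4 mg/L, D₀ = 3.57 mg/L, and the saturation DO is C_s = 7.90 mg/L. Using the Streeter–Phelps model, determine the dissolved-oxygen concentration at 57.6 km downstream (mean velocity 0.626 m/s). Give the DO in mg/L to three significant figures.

DO ≈ 3.56 mg/L

Travel time t = x/v = 57.6 km / (0.626 m/s) = 57600 m / 0.626 m/s = 92010 s = 1.065 d.
k_d L₀/(k_a−k_d) = 0.268×21.4/(1.03−0.268) = 5.735/0.7620 = 7.527 mg/L.
e^(−k_d t) = e^(−0.268×1.065) = 0.7517; e^(−k_a t) = e^(−1.03×1.065) = 0.3339.
D = 7.527 × (0.7517 − 0.3339) + 3.57 × 0.3339 = 3.145 + 1.192 = 4.337 mg/L.
DO = C_s − D = 7.90 − 4.337 = 3.563 mg/L.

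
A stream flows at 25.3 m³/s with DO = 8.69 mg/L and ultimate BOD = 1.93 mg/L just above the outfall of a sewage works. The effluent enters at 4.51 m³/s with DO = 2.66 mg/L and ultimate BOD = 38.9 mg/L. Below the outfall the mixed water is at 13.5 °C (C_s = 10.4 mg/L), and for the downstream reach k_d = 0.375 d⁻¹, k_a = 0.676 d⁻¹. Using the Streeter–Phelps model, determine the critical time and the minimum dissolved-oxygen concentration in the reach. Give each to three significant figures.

Mixed DO = (25.3×8.69 + 4.51×2.66)/(25.3+4.51) = 231.9/29.81 = 7.778 mg/L.
Mixed L₀ = (25.3×1.93 + 4.51×38.9)/(29.81) = 224.3/29.81 = 7.523 mg/L.
Initial deficit D₀ = C_s − DO₀ = 10.4 − 7.778 = 2.622 mg/L.
t_c = (1/0.3010) ln[(0.676/0.375)(1 − 2.622×0.3010/(0.375×7.523))] = 3.322 × ln(1.298) = 0.8674 d.
D_c = (0.375/0.676) × 7.523 × e^(−0.375×0.8674) = 0.5547 × 7.523 × 0.7223 = 3.015 mg/L.
Minimum DO = 10.4 − 3.015 = 7.385 mg/L.

t_c ≈ 0.867 d; minimum DO ≈ 7.39 mg/L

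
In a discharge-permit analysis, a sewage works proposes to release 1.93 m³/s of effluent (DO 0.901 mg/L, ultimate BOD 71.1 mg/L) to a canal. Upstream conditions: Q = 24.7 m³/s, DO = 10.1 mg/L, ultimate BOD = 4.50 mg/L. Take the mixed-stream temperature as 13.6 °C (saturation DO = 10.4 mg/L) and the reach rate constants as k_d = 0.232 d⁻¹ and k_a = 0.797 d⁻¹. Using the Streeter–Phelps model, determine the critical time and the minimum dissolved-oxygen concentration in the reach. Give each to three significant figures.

Mixed DO = (24.7×10.1 + 1.93×0.901)/(24.7+1.93) = 251.2/26.63 = 9.433 mg/L.
Mixed L₀ = (24.7×4.50 + 1.93×71.1)/(26.63) = 248.4/26.63 = 9.327 mg/L.
Initial deficit D₀ = C_s − DO₀ = 10.4 − 9.433 = 0.9667 mg/L.
t_c = (1/0.5650) ln[(0.797/0.232)(1 − 0.9667×0.5650/(0.232×9.327))] = 1.770 × ln(2.568) = 1.669 d.
D_c = (0.232/0.797) × 9.327 × e^(−0.232×1.669) = 0.2911 × 9.327 × 0.6789 = 1.843 mg/L.
Minimum DO = 10.4 − 1.843 = 8.557 mg/L.

t_c ≈ 1.67 d; minimum DO ≈ 8.56 mg/L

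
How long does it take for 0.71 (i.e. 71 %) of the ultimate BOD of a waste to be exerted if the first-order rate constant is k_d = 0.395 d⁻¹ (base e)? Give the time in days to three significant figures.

t ≈ 3.13 d

y/L₀ = 1 − e^(−k_d t) = 0.71 ⇒ e^(−k_d t) = 0.290
t = −ln(0.290) / 0.395 = 1.238 / 0.395 = 3.134 d.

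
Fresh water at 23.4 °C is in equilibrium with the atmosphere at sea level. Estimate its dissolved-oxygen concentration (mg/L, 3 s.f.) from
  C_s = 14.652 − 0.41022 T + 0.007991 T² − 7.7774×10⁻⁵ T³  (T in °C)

C_s = 14.652 − 0.41022×23.4 + 0.007991×23.4² − 7.7774×10⁻⁵×23.4³ = 8.432 mg/L.

C_s ≈ 8.43 mg/L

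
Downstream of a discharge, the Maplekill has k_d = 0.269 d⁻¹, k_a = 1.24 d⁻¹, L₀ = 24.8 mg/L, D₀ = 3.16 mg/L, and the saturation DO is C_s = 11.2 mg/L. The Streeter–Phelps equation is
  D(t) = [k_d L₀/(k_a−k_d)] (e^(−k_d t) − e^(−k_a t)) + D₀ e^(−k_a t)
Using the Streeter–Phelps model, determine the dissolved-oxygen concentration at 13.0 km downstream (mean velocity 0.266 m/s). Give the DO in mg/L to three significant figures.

Travel time t = x/v = 13.0 km / (0.266 m/s) = 13000 m / 0.266 m/s = 48870 s = 0.5657 d.
k_d L₀/(k_a−k_d) = 0.269×24.8/(1.24−0.269) = 6.671/0.9710 = 6.870 mg/L.
e^(−k_d t) = e^(−0.269×0.5657) = 0.8589; e^(−k_a t) = e^(−1.24×0.5657) = 0.4959.
D = 6.870 × (0.8589 − 0.4959) + 3.16 × 0.4959 = 2.494 + 1.567 = 4.061 mg/L.
DO = C_s − D = 11.2 − 4.061 = 7.139 mg/L.

DO ≈ 7.14 mg/L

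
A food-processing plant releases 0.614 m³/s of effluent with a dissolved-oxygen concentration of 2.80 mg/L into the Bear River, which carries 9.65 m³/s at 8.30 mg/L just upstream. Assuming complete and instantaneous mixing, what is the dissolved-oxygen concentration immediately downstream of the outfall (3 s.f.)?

7.97 mg/L

Flow-weighted mixing: C = (Q_r C_r + Q_w C_w)/(Q_r + Q_w)
= (9.65×8.30 + 0.614×2.80)/(9.65 + 0.614) = 81.81/10.26 = 7.971 mg/L.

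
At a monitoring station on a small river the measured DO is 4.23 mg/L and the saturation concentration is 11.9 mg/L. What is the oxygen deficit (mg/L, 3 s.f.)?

D = C_s − C = 11.9 − 4.23 = 7.67 mg/L.

D ≈ 7.67 mg/L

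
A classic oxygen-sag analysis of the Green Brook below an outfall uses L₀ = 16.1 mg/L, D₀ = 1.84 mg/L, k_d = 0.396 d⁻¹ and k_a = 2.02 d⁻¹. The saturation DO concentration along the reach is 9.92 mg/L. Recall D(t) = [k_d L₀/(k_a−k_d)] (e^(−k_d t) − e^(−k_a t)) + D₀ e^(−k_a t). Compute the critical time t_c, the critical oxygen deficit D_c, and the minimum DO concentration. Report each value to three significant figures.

t_c ≈ 0.614 d; D_c ≈ 2.48 mg/L; min DO ≈ 7.44 mg/L

t_c = [1/(k_a−k_d)] ln[(k_a/k_d)(1 − D₀(k_a−k_d)/(k_d L₀))]
= [1/(2.02−0.396)] ln[(2.02/0.396)(1 − 1.84×1.624/(0.396×16.1))]
= (1/1.624) ln[5.101 × 0.5313] = 0.6158 × ln(2.710) = 0.6158 × 0.9970 = 0.6139 d.
L(t_c) = L₀ e^(−k_d t_c) = 16.1 × 0.7842 = 12.63 mg/L, and at the critical point k_a D_c = k_d L, so D_c = (0.396/2.02) × 12.63 = 2.475 mg/L.
Minimum DO = C_s − D_c = 9.92 − 2.475 = 7.445 mg/L.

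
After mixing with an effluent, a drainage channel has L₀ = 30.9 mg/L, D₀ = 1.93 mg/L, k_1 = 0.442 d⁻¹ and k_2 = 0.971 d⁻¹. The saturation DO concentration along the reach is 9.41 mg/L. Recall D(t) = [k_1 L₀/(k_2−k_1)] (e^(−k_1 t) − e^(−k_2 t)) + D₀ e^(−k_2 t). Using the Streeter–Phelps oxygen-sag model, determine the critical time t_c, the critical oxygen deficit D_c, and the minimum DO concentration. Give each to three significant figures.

With k_2/k_1 = 2.197 and 1 − D₀(k_2−k_1)/(k_1 L₀) = 0.9252,
t_c = ln(2.197 × 0.9252) / (0.971 − 0.442) = ln(2.033) / 0.5290 = 0.7093/0.5290 = 1.341 d.
D_c = (k_1/k_2) L₀ e^(−k_1 t_c) = (0.442/0.971) × 30.9 × e^(−0.442×1.341) = 0.4552 × 30.9 × 0.5529 = 7.776 mg/L.
Minimum DO = C_s − D_c = 9.41 − 7.776 = 1.634 mg/L.

t_c ≈ 1.34 d; D_c ≈ 7.78 mg/L; min DO ≈ 1.63 mg/L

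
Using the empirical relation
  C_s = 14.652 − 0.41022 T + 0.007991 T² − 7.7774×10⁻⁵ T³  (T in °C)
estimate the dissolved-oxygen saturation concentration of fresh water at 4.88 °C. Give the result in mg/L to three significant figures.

C_s ≈ 12.8 mg/L

C_s = 14.652 − 0.41022×4.88 + 0.007991×4.88² − 7.7774×10⁻⁵×4.88³ = 12.83 mg/L.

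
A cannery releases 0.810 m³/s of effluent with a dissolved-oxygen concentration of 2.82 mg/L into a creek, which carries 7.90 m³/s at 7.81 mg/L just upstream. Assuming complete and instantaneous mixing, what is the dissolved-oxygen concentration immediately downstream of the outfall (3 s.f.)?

7.35 mg/L

Flow-weighted mixing: C = (Q_r C_r + Q_w C_w)/(Q_r + Q_w)
= (7.90×7.81 + 0.810×2.82)/(7.90 + 0.810) = 63.98/8.710 = 7.346 mg/L.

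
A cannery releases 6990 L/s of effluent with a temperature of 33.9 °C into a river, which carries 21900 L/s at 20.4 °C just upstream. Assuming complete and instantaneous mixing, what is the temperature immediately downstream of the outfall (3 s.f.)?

Flow-weighted mixing: C = (Q_r C_r + Q_w C_w)/(Q_r + Q_w)
= (21900×20.4 + 6990×33.9)/(21900 + 6990) = 683700/28890 = 23.67 °C.

23.7 °C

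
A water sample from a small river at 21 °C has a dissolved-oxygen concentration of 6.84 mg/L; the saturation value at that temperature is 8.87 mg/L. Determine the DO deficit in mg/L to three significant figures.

D = C_s − C = 8.87 − 6.84 = 2.03 mg/L.

D ≈ 2.03 mg/L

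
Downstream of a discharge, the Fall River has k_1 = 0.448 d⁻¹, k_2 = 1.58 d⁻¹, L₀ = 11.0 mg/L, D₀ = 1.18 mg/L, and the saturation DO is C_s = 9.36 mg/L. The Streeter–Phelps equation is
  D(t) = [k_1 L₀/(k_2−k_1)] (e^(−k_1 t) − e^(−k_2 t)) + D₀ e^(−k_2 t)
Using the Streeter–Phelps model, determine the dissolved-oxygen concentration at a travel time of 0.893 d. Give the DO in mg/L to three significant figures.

k_1 L₀/(k_2−k_1) = 0.448×11.0/(1.58−0.448) = 4.928/1.132 = 4.353 mg/L.
e^(−k_1 t) = e^(−0.448×0.8930) = 0.6703; e^(−k_2 t) = e^(−1.58×0.8930) = 0.2439.
D = 4.353 × (0.6703 − 0.2439) + 1.18 × 0.2439 = 1.856 + 0.2878 = 2.144 mg/L.
DO = C_s − D = 9.36 − 2.144 = 7.216 mg/L.

DO ≈ 7.22 mg/L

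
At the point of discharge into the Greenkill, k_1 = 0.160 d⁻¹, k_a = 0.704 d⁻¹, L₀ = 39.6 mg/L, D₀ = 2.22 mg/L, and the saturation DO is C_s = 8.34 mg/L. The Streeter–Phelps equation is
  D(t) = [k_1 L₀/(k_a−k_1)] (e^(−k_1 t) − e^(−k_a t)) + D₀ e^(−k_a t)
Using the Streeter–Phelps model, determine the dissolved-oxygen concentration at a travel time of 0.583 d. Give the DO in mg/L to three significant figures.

DO ≈ 3.98 mg/L

k_1 L₀/(k_a−k_1) = 0.160×39.6/(0.704−0.160) = 6.336/0.5440 = 11.65 mg/L.
e^(−k_1 t) = e^(−0.160×0.5830) = 0.9109; e^(−k_a t) = e^(−0.704×0.5830) = 0.6634.
D = 11.65 × (0.9109 − 0.6634) + 2.22 × 0.6634 = 2.884 + 1.473 = 4.356 mg/L.
DO = C_s − D = 8.34 − 4.356 = 3.984 mg/L.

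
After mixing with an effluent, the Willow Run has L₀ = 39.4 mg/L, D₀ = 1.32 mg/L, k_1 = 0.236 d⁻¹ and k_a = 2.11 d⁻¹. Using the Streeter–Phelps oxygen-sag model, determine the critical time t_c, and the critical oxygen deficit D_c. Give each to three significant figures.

At the critical point dD/dt = 0, so k_1 L₀ e^(−k_1 t) = k_a D. Substituting D(t) from the Streeter–Phelps equation and solving for t gives
t_c = ln[(k_a/k_1)(1 − D₀(k_a−k_1)/(k_1 L₀))] / (k_a−k_1).
Here k_a−k_1 = 1.874 d⁻¹ and 1 − D₀(k_a−k_1)/(k_1 L₀) = 1 − 1.32×1.874/(0.236×39.4) = 0.7340, so
t_c = ln(8.941 × 0.7340) / 1.874 = 1.881 / 1.874 = 1.004 d.
D_c = (k_1/k_a) L₀ e^(−k_1 t_c) = (0.236/2.11) × 39.4 × e^(−0.236×1.004) = 0.1118 × 39.4 × 0.7891 = 3.477 mg/L.

t_c ≈ 1.00 d; D_c ≈ 3.48 mg/L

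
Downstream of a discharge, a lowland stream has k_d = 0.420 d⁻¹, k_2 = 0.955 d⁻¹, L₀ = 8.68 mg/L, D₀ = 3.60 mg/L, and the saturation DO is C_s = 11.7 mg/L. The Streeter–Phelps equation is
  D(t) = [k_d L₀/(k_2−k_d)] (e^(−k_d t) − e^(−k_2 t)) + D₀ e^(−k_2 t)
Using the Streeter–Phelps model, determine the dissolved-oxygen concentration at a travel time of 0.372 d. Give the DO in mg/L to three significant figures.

k_d L₀/(k_2−k_d) = 0.420×8.68/(0.955−0.420) = 3.646/0.5350 = 6.814 mg/L.
e^(−k_d t) = e^(−0.420×0.3720) = 0.8554; e^(−k_2 t) = e^(−0.955×0.3720) = 0.7010.
D = 6.814 × (0.8554 − 0.7010) + 3.60 × 0.7010 = 1.052 + 2.524 = 3.575 mg/L.
DO = C_s − D = 11.7 − 3.575 = 8.125 mg/L.

DO ≈ 8.12 mg/L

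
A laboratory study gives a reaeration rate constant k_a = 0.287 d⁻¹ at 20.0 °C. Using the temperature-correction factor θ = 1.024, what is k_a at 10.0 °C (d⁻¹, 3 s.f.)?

k_a ≈ 0.226 d⁻¹

k_a(T₂) = k_a(T₁) · θ^(T₂−T₁) = 0.287 × 1.024^(10.0−20.0)
= 0.287 × 1.024^-10.0 = 0.287 × 0.7889 = 0.2264 d⁻¹.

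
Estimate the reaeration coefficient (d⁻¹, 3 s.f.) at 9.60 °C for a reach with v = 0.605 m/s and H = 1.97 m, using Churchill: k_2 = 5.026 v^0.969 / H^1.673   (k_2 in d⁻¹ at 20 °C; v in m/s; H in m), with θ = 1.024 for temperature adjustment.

k_2 ≈ 0.776 d⁻¹

k_2(20) = 5.026 × 0.605^0.969 / 1.97^1.673 = 5.026 × 0.6145 / 3.109 = 0.9933 d⁻¹.
k_2(9.60) = 0.9933 × 1.024^(9.60−20) = 0.9933 × 0.7814 = 0.7762 d⁻¹.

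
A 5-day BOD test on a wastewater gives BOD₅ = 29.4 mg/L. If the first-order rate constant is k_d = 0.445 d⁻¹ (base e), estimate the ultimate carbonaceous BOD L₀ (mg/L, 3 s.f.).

L₀ ≈ 33.0 mg/L

BOD₅ = L₀(1 − e^(−5k_d)) ⇒ L₀ = BOD₅ / (1 − e^(−5×0.445))
= 29.4 / (1 − 0.1081) = 29.4 / 0.8919 = 32.96 mg/L.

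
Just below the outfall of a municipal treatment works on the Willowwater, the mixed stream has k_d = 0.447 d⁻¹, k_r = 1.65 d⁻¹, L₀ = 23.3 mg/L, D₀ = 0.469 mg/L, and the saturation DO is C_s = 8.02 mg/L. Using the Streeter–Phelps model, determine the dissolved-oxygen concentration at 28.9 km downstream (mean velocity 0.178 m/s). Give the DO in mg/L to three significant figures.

Travel time t = x/v = 28.9 km / (0.178 m/s) = 28900 m / 0.178 m/s = 162400 s = 1.879 d.
k_d L₀/(k_r−k_d) = 0.447×23.3/(1.65−0.447) = 10.42/1.203 = 8.658 mg/L.
e^(−k_d t) = e^(−0.447×1.879) = 0.4317; e^(−k_r t) = e^(−1.65×1.879) = 0.04502.
D = 8.658 × (0.4317 − 0.04502) + 0.469 × 0.04502 = 3.348 + 0.02112 = 3.369 mg/L.
DO = C_s − D = 8.02 − 3.369 = 4.651 mg/L.

DO ≈ 4.65 mg/L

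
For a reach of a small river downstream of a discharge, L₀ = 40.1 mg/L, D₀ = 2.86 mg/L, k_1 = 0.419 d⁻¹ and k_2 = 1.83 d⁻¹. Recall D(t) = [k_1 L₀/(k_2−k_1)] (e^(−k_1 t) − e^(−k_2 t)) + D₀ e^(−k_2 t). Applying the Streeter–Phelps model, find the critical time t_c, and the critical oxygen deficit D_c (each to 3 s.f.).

At the critical point dD/dt = 0, so k_1 L₀ e^(−k_1 t) = k_2 D. Substituting D(t) from the Streeter–Phelps equation and solving for t gives
t_c = ln[(k_2/k_1)(1 − D₀(k_2−k_1)/(k_1 L₀))] / (k_2−k_1).
Here k_2−k_1 = 1.411 d⁻¹ and 1 − D₀(k_2−k_1)/(k_1 L₀) = 1 − 2.86×1.411/(0.419×40.1) = 0.7598, so
t_c = ln(4.368 × 0.7598) / 1.411 = 1.200 / 1.411 = 0.8501 d.
D_c = (k_1/k_2) L₀ e^(−k_1 t_c) = (0.419/1.83) × 40.1 × e^(−0.419×0.8501) = 0.2290 × 40.1 × 0.7003 = 6.430 mg/L.

t_c ≈ 0.850 d; D_c ≈ 6.43 mg/L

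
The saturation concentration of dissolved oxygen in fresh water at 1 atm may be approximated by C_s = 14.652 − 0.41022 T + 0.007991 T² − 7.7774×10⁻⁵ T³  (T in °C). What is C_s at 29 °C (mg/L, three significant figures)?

C_s ≈ 7.58 mg/L

C_s = 14.652 − 0.41022×29 + 0.007991×29² − 7.7774×10⁻⁵×29³ = 7.579 mg/L.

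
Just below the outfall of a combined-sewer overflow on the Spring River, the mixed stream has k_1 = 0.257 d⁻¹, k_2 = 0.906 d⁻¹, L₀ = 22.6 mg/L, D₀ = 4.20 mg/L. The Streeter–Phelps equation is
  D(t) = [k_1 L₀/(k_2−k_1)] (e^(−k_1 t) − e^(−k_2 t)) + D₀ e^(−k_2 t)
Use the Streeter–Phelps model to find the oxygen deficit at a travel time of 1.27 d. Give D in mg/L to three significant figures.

k_1 L₀/(k_2−k_1) = 0.257×22.6/(0.906−0.257) = 5.808/0.6490 = 8.949 mg/L.
e^(−k_1 t) = e^(−0.257×1.270) = 0.7215; e^(−k_2 t) = e^(−0.906×1.270) = 0.3164.
D = 8.949 × (0.7215 − 0.3164) + 4.20 × 0.3164 = 3.625 + 1.329 = 4.954 mg/L.

D ≈ 4.95 mg/L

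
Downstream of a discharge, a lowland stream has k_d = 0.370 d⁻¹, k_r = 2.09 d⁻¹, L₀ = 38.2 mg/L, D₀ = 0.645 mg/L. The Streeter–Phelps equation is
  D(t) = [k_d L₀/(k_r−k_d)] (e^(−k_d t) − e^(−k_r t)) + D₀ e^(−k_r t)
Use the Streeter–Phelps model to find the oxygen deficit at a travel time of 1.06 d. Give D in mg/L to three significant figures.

k_d L₀/(k_r−k_d) = 0.370×38.2/(2.09−0.370) = 14.13/1.720 = 8.217 mg/L.
e^(−k_d t) = e^(−0.370×1.060) = 0.6756; e^(−k_r t) = e^(−2.09×1.060) = 0.1091.
D = 8.217 × (0.6756 − 0.1091) + 0.645 × 0.1091 = 4.655 + 0.07038 = 4.725 mg/L.

D ≈ 4.73 mg/L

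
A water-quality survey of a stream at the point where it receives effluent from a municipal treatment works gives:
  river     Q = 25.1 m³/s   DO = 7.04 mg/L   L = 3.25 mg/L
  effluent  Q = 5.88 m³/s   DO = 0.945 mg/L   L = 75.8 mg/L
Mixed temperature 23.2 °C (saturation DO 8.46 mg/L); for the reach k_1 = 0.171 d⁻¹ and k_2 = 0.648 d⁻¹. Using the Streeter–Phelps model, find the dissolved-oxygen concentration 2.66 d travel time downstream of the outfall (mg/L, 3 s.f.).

DO ≈ 5.22 mg/L

Mixed DO = (25.1×7.04 + 5.88×0.945)/(25.1+5.88) = 182.3/30.98 = 5.883 mg/L.
Mixed L₀ = (25.1×3.25 + 5.88×75.8)/(30.98) = 527.3/30.98 = 17.02 mg/L.
Initial deficit D₀ = C_s − DO₀ = 8.46 − 5.883 = 2.577 mg/L.
D(2.66) = [0.171×17.02/(0.648−0.171)](e^(−0.171×2.66) − e^(−0.648×2.66)) + 2.577 e^(−0.648×2.66)
= 6.102 × (0.6345 − 0.1784) + 2.577 × 0.1784 = 3.243 mg/L.
DO = 8.46 − 3.243 = 5.217 mg/L.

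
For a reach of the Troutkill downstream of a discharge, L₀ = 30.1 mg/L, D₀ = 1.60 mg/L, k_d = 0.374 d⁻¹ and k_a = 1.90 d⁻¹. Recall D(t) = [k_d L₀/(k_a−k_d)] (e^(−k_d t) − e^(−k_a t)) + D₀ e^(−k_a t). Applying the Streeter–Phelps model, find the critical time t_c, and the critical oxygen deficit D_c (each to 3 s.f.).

With k_a/k_d = 5.080 and 1 − D₀(k_a−k_d)/(k_d L₀) = 0.7831,
t_c = ln(5.080 × 0.7831) / (1.90 − 0.374) = ln(3.978) / 1.526 = 1.381/1.526 = 0.9049 d.
L(t_c) = L₀ e^(−k_d t_c) = 30.1 × 0.7129 = 21.46 mg/L, and at the critical point k_a D_c = k_d L, so D_c = (0.374/1.90) × 21.46 = 4.224 mg/L.

t_c ≈ 0.905 d; D_c ≈ 4.22 mg/L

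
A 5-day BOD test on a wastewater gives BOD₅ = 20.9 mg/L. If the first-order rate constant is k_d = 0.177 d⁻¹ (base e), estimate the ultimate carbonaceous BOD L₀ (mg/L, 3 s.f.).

BOD₅ = L₀(1 − e^(−5k_d)) ⇒ L₀ = BOD₅ / (1 − e^(−5×0.177))
= 20.9 / (1 − 0.4127) = 20.9 / 0.5873 = 35.59 mg/L.

L₀ ≈ 35.6 mg/L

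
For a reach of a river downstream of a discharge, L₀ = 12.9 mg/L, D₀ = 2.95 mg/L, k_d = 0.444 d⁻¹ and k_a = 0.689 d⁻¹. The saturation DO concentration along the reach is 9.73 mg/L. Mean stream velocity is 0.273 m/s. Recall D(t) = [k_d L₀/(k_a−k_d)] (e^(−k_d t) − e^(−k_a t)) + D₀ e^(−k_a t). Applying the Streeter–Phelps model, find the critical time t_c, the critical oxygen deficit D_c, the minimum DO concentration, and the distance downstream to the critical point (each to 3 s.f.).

t_c ≈ 1.24 d; D_c ≈ 4.79 mg/L; min DO ≈ 4.94 mg/L; x_c ≈ 29.3 km

At the critical point dD/dt = 0, so k_d L₀ e^(−k_d t) = k_a D. Substituting D(t) from the Streeter–Phelps equation and solving for t gives
t_c = ln[(k_a/k_d)(1 − D₀(k_a−k_d)/(k_d L₀))] / (k_a−k_d).
Here k_a−k_d = 0.2450 d⁻¹ and 1 − D₀(k_a−k_d)/(k_d L₀) = 1 − 2.95×0.2450/(0.444×12.9) = 0.8738, so
t_c = ln(1.552 × 0.8738) / 0.2450 = 0.3045 / 0.2450 = 1.243 d.
L(t_c) = L₀ e^(−k_d t_c) = 12.9 × 0.5759 = 7.429 mg/L, and at the critical point k_a D_c = k_d L, so D_c = (0.444/0.689) × 7.429 = 4.787 mg/L.
Minimum DO = C_s − D_c = 9.73 − 4.787 = 4.943 mg/L.
x_c = v t_c = 0.273 m/s × 1.243 d × 86400 s/d = 29320 m ≈ 29.3 km.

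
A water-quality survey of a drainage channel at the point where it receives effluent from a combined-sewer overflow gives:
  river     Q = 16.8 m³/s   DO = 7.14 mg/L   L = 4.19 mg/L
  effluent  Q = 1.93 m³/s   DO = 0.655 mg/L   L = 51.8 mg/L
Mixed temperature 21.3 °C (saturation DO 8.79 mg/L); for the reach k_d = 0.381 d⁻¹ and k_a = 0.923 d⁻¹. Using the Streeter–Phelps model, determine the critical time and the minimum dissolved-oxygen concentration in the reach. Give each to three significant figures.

Mixed DO = (16.8×7.14 + 1.93×0.655)/(16.8+1.93) = 121.2/18.73 = 6.472 mg/L.
Mixed L₀ = (16.8×4.19 + 1.93×51.8)/(18.73) = 170.4/18.73 = 9.096 mg/L.
Initial deficit D₀ = C_s − DO₀ = 8.79 − 6.472 = 2.318 mg/L.
t_c = (1/0.5420) ln[(0.923/0.381)(1 − 2.318×0.5420/(0.381×9.096))] = 1.845 × ln(1.544) = 0.8017 d.
D_c = (0.381/0.923) × 9.096 × e^(−0.381×0.8017) = 0.4128 × 9.096 × 0.7368 = 2.766 mg/L.
Minimum DO = 8.79 − 2.766 = 6.024 mg/L.

t_c ≈ 0.802 d; minimum DO ≈ 6.02 mg/L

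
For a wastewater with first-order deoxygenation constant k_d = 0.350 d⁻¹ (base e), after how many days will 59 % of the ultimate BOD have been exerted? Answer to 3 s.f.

y/L₀ = 1 − e^(−k_d t) = 0.59 ⇒ e^(−k_d t) = 0.410
t = −ln(0.410) / 0.350 = 0.8916 / 0.350 = 2.547 d.

t ≈ 2.55 d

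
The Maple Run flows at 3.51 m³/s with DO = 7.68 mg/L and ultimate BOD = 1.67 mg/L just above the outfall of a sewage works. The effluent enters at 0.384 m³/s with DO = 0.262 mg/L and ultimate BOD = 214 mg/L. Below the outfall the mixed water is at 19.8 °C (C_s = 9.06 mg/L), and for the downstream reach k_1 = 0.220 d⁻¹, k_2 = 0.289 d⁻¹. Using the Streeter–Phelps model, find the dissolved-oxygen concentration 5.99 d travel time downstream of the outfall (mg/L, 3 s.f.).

Mixed DO = (3.51×7.68 + 0.384×0.262)/(3.51+0.384) = 27.06/3.894 = 6.948 mg/L.
Mixed L₀ = (3.51×1.67 + 0.384×214)/(3.894) = 88.04/3.894 = 22.61 mg/L.
Initial deficit D₀ = C_s − DO₀ = 9.06 − 6.948 = 2.112 mg/L.
D(5.99) = [0.220×22.61/(0.289−0.220)](e^(−0.220×5.99) − e^(−0.289×5.99)) + 2.112 e^(−0.289×5.99)
= 72.09 × (0.2677 − 0.1771) + 2.112 × 0.1771 = 6.907 mg/L.
DO = 9.06 − 6.907 = 2.153 mg/L.

DO ≈ 2.15 mg/L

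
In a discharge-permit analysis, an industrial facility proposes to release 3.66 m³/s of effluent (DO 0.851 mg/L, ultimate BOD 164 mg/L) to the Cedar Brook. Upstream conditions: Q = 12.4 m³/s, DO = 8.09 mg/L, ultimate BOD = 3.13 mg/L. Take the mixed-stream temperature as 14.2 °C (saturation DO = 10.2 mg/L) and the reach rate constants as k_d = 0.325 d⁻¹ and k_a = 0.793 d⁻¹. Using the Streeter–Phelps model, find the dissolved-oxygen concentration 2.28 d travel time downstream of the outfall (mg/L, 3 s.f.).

Mixed DO = (12.4×8.09 + 3.66×0.851)/(12.4+3.66) = 103.4/16.06 = 6.440 mg/L.
Mixed L₀ = (12.4×3.13 + 3.66×164)/(16.06) = 639.1/16.06 = 39.79 mg/L.
Initial deficit D₀ = C_s − DO₀ = 10.2 − 6.440 = 3.760 mg/L.
D(2.28) = [0.325×39.79/(0.793−0.325)](e^(−0.325×2.28) − e^(−0.793×2.28)) + 3.760 e^(−0.793×2.28)
= 27.63 × (0.4766 − 0.1640) + 3.760 × 0.1640 = 9.256 mg/L.
DO = 10.2 − 9.256 = 0.9437 mg/L.

DO ≈ 0.944 mg/L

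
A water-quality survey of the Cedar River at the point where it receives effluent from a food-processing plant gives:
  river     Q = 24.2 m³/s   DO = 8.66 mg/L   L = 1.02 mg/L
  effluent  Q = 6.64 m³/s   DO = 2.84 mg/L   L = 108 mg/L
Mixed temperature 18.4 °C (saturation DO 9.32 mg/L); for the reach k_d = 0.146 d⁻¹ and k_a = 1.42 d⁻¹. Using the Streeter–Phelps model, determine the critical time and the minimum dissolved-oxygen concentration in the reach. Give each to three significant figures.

Mixed DO = (24.2×8.66 + 6.64×2.84)/(24.2+6.64) = 228.4/30.84 = 7.407 mg/L.
Mixed L₀ = (24.2×1.02 + 6.64×108)/(30.84) = 741.8/30.84 = 24.05 mg/L.
Initial deficit D₀ = C_s − DO₀ = 9.32 − 7.407 = 1.913 mg/L.
t_c = (1/1.274) ln[(1.42/0.146)(1 − 1.913×1.274/(0.146×24.05))] = 0.7849 × ln(2.976) = 0.8560 d.
D_c = (0.146/1.42) × 24.05 × e^(−0.146×0.8560) = 0.1028 × 24.05 × 0.8825 = 2.183 mg/L.
Minimum DO = 9.32 − 2.183 = 7.137 mg/L.

t_c ≈ 0.856 d; minimum DO ≈ 7.14 mg/L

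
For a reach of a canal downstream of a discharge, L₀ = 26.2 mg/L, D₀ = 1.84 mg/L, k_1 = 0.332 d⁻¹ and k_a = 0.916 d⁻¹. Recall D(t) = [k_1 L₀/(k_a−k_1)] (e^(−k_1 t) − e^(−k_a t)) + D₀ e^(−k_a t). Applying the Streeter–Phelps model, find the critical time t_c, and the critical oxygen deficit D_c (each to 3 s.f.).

At the critical point dD/dt = 0, so k_1 L₀ e^(−k_1 t) = k_a D. Substituting D(t) from the Streeter–Phelps equation and solving for t gives
t_c = ln[(k_a/k_1)(1 − D₀(k_a−k_1)/(k_1 L₀))] / (k_a−k_1).
Here k_a−k_1 = 0.5840 d⁻¹ and 1 − D₀(k_a−k_1)/(k_1 L₀) = 1 − 1.84×0.5840/(0.332×26.2) = 0.8765, so
t_c = ln(2.759 × 0.8765) / 0.5840 = 0.8830 / 0.5840 = 1.512 d.
L(t_c) = L₀ e^(−k_1 t_c) = 26.2 × 0.6053 = 15.86 mg/L, and at the critical point k_a D_c = k_1 L, so D_c = (0.332/0.916) × 15.86 = 5.748 mg/L.

t_c ≈ 1.51 d; D_c ≈ 5.75 mg/L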